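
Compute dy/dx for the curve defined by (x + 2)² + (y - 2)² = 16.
Apply d/dx to both sides, remembering that y depends on x. Each occurrence of y therefore brings in a y' = dy/dx via the chain rule.

With F(x, y) equal to the left-hand side minus the right, differentiate F term by term:
  d/dx[(x + 2)^2] = 2x + 4
  d/dx[(y - 2)^2] = 2·y'(y - 2)
  d/dx[-16] = 0
Adding these up, d/dx[F] = 0 becomes
  (2x + 4) + (2y - 4)·y' = 0,
so isolating y',
  dy/dx = -(2x + 4)/(2y - 4) = (-x - 2)/(y - 2)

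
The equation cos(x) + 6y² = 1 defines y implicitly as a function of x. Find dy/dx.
Differentiate both sides with respect to x, treating y as y(x). By the chain rule, any term containing y contributes a factor of y' = dy/dx when we differentiate it.

Move every term to one side and write the relation as F(x, y) = 0. Term by term,
  d/dx[6y^2] = 12y·y'
  d/dx[cos(x)] = -sin(x)
  d/dx[-1] = 0

The pieces without y' make up ∂F/∂x and the coefficient of y' is ∂F/∂y:
  ∂F/∂x = -sin(x),
  ∂F/∂y = 12y.

Since d/dx[F] = ∂F/∂x + (∂F/∂y)·y' = 0, solve for y':
  (∂F/∂y)·y' = -∂F/∂x
  dy/dx = -(∂F/∂x)/(∂F/∂y) = -(-sin(x))/(12y) = sin(x)/(12y)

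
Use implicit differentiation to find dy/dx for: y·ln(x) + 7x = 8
Take d/dx of both sides. Since y is implicitly a function of x, the chain rule attaches a y' = dy/dx factor whenever we differentiate through y.

Set F(x, y) = (left side) − (right side), so the curve is F = 0. Differentiating each term of F:
  d/dx[7x] = 7
  d/dx[y·ln(x)] = y'·ln(x) + y/x
  d/dx[-8] = 0

Collecting, the y'-free part is the partial derivative in x and the y' coefficient is the partial derivative in y:
  ∂F/∂x = 7 + y/x
  ∂F/∂y = ln(x)

so d/dx[F(x, y(x))] = ∂F/∂x + (∂F/∂y)·y' = 0. Rearranging,
  dy/dx = -(∂F/∂x)/(∂F/∂y) = -(7 + y/x)/(ln(x))
        = -((7x + y)/x)/(ln(x)) = (-7x - y)/(x·ln(x))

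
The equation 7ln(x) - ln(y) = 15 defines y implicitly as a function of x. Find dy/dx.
Differentiate both sides with respect to x, treating y as y(x). By the chain rule, any term containing y contributes a factor of y' = dy/dx when we differentiate it.

Move every term to one side and write the relation as F(x, y) = 0. Term by term,
  d/dx[7ln(x)] = 7/x
  d/dx[-ln(y)] = -y'/y
  d/dx[-15] = 0

The pieces without y' make up ∂F/∂x and the coefficient of y' is ∂F/∂y:
  ∂F/∂x = 7/x,
  ∂F/∂y = -1/y.

Since d/dx[F] = ∂F/∂x + (∂F/∂y)·y' = 0, solve for y':
  (∂F/∂y)·y' = -∂F/∂x
  dy/dx = -(∂F/∂x)/(∂F/∂y) = -(7/x)/(-1/y) = 7y/x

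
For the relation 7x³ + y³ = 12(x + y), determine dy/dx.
Differentiate the relation implicitly: treat y = y(x) and apply the chain rule, so every y-derivative picks up a y' = dy/dx factor.

With everything moved to the left-hand side, differentiate term by term:
  d/dx[7x^3] = 21x^2
  d/dx[-12x] = -12
  d/dx[y^3] = 3y^2·y'
  d/dx[-12y] = -12·y'

Separating the contributions that come from x directly and those that come through y:
  without y':      21x^2 - 12
  multiplying y':  3y^2 - 12

so (21x^2 - 12) + (3y^2 - 12)·y' = 0, and therefore
  dy/dx = -(21x^2 - 12)/(3y^2 - 12) = (4 - 7x^2)/(y^2 - 4)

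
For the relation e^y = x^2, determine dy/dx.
Apply d/dx to both sides, remembering that y depends on x. Each occurrence of y therefore brings in a y' = dy/dx via the chain rule.

With F(x, y) equal to the left-hand side minus the right, differentiate F term by term:
  d/dx[-x^2] = -2x
  d/dx[e^(y)] = y'·e^(y)
Adding these up, d/dx[F] = 0 becomes
  (-2x) + (e^(y))·y' = 0,
so isolating y',
  dy/dx = -(-2x)/(e^(y)) = 2x·e^(-y)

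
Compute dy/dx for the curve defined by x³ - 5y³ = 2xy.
Differentiate the relation implicitly: treat y = y(x) and apply the chain rule, so every y-derivative picks up a y' = dy/dx factor.

With everything moved to the left-hand side, differentiate term by term:
  d/dx[x^3] = 3x^2
  d/dx[-2xy] = -2x·y' - 2y
  d/dx[-5y^3] = -15y^2·y'

Separating the contributions that come from x directly and those that come through y:
  without y':      3x^2 - 2y
  multiplying y':  -2x - 15y^2

so (3x^2 - 2y) + (-2x - 15y^2)·y' = 0, and therefore
  dy/dx = -(3x^2 - 2y)/(-2x - 15y^2) = (3x^2 - 2y)/(2x + 15y^2)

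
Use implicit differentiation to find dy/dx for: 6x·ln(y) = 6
Take d/dx of both sides. Since y is implicitly a function of x, the chain rule attaches a y' = dy/dx factor whenever we differentiate through y.

Set F(x, y) = (left side) − (right side), so the curve is F = 0. Differentiating each term of F:
  d/dx[6x·ln(y)] = 6x·y'/y + 6ln(y)
  d/dx[-6] = 0

Collecting, the y'-free part is the partial derivative in x and the y' coefficient is the partial derivative in y:
  ∂F/∂x = 6ln(y)
  ∂F/∂y = 6x/y

so d/dx[F(x, y(x))] = ∂F/∂x + (∂F/∂y)·y' = 0. Rearranging,
  dy/dx = -(∂F/∂x)/(∂F/∂y) = -(6ln(y))/(6x/y) = -y·ln(y)/x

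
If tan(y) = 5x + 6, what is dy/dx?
Differentiate the relation implicitly: treat y = y(x) and apply the chain rule, so every y-derivative picks up a y' = dy/dx factor.

With everything moved to the left-hand side, differentiate term by term:
  d/dx[-5x] = -5
  d/dx[tan(y)] = y'(tan(y)^2 + 1)
  d/dx[-6] = 0

Separating the contributions that come from x directly and those that come through y:
  without y':      -5
  multiplying y':  tan(y)^2 + 1

so (-5) + (tan(y)^2 + 1)·y' = 0, and therefore
  dy/dx = -(-5)/(tan(y)^2 + 1) = 5cos(y)^2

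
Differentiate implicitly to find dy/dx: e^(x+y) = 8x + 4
Differentiate both sides with respect to x, treating y as y(x). By the chain rule, any term containing y contributes a factor of y' = dy/dx when we differentiate it.

Move every term to one side and write the relation as F(x, y) = 0. Term by term,
  d/dx[-8x] = -8
  d/dx[e^(x + y)] = (y' + 1)·e^(x + y)
  d/dx[-4] = 0

The pieces without y' make up ∂F/∂x and the coefficient of y' is ∂F/∂y:
  ∂F/∂x = e^(x + y) - 8,
  ∂F/∂y = e^(x + y).

Since d/dx[F] = ∂F/∂x + (∂F/∂y)·y' = 0, solve for y':
  (∂F/∂y)·y' = -∂F/∂x
  dy/dx = -(∂F/∂x)/(∂F/∂y) = -(e^(x + y) - 8)/(e^(x + y)) = 8e^(-x - y) - 1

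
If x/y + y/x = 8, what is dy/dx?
Differentiate both sides with respect to x, treating y as y(x). By the chain rule, any term containing y contributes a factor of y' = dy/dx when we differentiate it.

Move every term to one side and write the relation as F(x, y) = 0. Term by term,
  d/dx[x/y] = -x·y'/y^2 + 1/y
  d/dx[y/x] = y'/x - y/x^2
  d/dx[-8] = 0

The pieces without y' make up ∂F/∂x and the coefficient of y' is ∂F/∂y:
  ∂F/∂x = 1/y - y/x^2,
  ∂F/∂y = -x/y^2 + 1/x.

Since d/dx[F] = ∂F/∂x + (∂F/∂y)·y' = 0, solve for y':
  (∂F/∂y)·y' = -∂F/∂x
  dy/dx = -(∂F/∂x)/(∂F/∂y) = -(1/y - y/x^2)/(-x/y^2 + 1/x)
        = -((x - y)(x + y)/(x^2y))/(-(x - y)(x + y)/(xy^2)) = y/x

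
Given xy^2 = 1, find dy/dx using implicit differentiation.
Differentiate the relation implicitly: treat y = y(x) and apply the chain rule, so every y-derivative picks up a y' = dy/dx factor.

With everything moved to the left-hand side, differentiate term by term:
  d/dx[xy^2] = 2xy·y' + y^2
  d/dx[-1] = 0

Separating the contributions that come from x directly and those that come through y:
  without y':      y^2
  multiplying y':  2xy

so (y^2) + (2xy)·y' = 0, and therefore
  dy/dx = -(y^2)/(2xy) = -y/(2x)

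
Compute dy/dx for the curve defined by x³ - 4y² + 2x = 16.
Differentiate the relation implicitly: treat y = y(x) and apply the chain rule, so every y-derivative picks up a y' = dy/dx factor.

With everything moved to the left-hand side, differentiate term by term:
  d/dx[x^3] = 3x^2
  d/dx[2x] = 2
  d/dx[-4y^2] = -8y·y'
  d/dx[-16] = 0

Separating the contributions that come from x directly and those that come through y:
  without y':      3x^2 + 2
  multiplying y':  -8y

so (3x^2 + 2) + (-8y)·y' = 0, and therefore
  dy/dx = -(3x^2 + 2)/(-8y) = (3x^2 + 2)/(8y)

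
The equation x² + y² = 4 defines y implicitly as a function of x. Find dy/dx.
Differentiate the relation implicitly: treat y = y(x) and apply the chain rule, so every y-derivative picks up a y' = dy/dx factor.

With everything moved to the left-hand side, differentiate term by term:
  d/dx[x^2] = 2x
  d/dx[y^2] = 2y·y'
  d/dx[-4] = 0

Separating the contributions that come from x directly and those that come through y:
  without y':      2x
  multiplying y':  2y

so (2x) + (2y)·y' = 0, and therefore
  dy/dx = -(2x)/(2y) = -x/y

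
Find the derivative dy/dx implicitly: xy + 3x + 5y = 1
Apply d/dx to both sides, remembering that y depends on x. Each occurrence of y therefore brings in a y' = dy/dx via the chain rule.

With F(x, y) equal to the left-hand side minus the right, differentiate F term by term:
  d/dx[xy] = x·y' + y
  d/dx[3x] = 3
  d/dx[5y] = 5·y'
  d/dx[-1] = 0
Adding these up, d/dx[F] = 0 becomes
  (y + 3) + (x + 5)·y' = 0,
so isolating y',
  dy/dx = -(y + 3)/(x + 5) = (-y - 3)/(x + 5)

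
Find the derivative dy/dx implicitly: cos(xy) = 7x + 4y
Differentiate the relation implicitly: treat y = y(x) and apply the chain rule, so every y-derivative picks up a y' = dy/dx factor.

With everything moved to the left-hand side, differentiate term by term:
  d/dx[-7x] = -7
  d/dx[-4y] = -4·y'
  d/dx[cos(xy)] = -(x·y' + y)·sin(xy)

Separating the contributions that come from x directly and those that come through y:
  without y':      -y·sin(xy) - 7
  multiplying y':  -x·sin(xy) - 4

so (-y·sin(xy) - 7) + (-x·sin(xy) - 4)·y' = 0, and therefore
  dy/dx = -(-y·sin(xy) - 7)/(-x·sin(xy) - 4) = -(y·sin(xy) + 7)/(x·sin(xy) + 4)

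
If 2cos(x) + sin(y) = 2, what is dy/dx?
Apply d/dx to both sides, remembering that y depends on x. Each occurrence of y therefore brings in a y' = dy/dx via the chain rule.

With F(x, y) equal to the left-hand side minus the right, differentiate F term by term:
  d/dx[sin(y)] = y'·cos(y)
  d/dx[2cos(x)] = -2sin(x)
  d/dx[-2] = 0
Adding these up, d/dx[F] = 0 becomes
  (-2sin(x)) + (cos(y))·y' = 0,
so isolating y',
  dy/dx = -(-2sin(x))/(cos(y)) = 2sin(x)/cos(y)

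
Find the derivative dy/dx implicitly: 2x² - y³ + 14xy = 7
Differentiate the relation implicitly: treat y = y(x) and apply the chain rule, so every y-derivative picks up a y' = dy/dx factor.

With everything moved to the left-hand side, differentiate term by term:
  d/dx[2x^2] = 4x
  d/dx[14xy] = 14x·y' + 14y
  d/dx[-y^3] = -3y^2·y'
  d/dx[-7] = 0

Separating the contributions that come from x directly and those that come through y:
  without y':      4x + 14y
  multiplying y':  14x - 3y^2

so (4x + 14y) + (14x - 3y^2)·y' = 0, and therefore
  dy/dx = -(4x + 14y)/(14x - 3y^2) = 2(-2x - 7y)/(14x - 3y^2)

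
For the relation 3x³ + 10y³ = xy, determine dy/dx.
Apply d/dx to both sides, remembering that y depends on x. Each occurrence of y therefore brings in a y' = dy/dx via the chain rule.

With F(x, y) equal to the left-hand side minus the right, differentiate F term by term:
  d/dx[3x^3] = 9x^2
  d/dx[-xy] = -x·y' - y
  d/dx[10y^3] = 30y^2·y'
Adding these up, d/dx[F] = 0 becomes
  (9x^2 - y) + (-x + 30y^2)·y' = 0,
so isolating y',
  dy/dx = -(9x^2 - y)/(-x + 30y^2) = (9x^2 - y)/(x - 30y^2)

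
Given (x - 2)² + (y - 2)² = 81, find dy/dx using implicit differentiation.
Differentiate both sides with respect to x, treating y as y(x). By the chain rule, any term containing y contributes a factor of y' = dy/dx when we differentiate it.

Move every term to one side and write the relation as F(x, y) = 0. Term by term,
  d/dx[(x - 2)^2] = 2x - 4
  d/dx[(y - 2)^2] = 2·y'(y - 2)
  d/dx[-81] = 0

The pieces without y' make up ∂F/∂x and the coefficient of y' is ∂F/∂y:
  ∂F/∂x = 2x - 4,
  ∂F/∂y = 2y - 4.

Since d/dx[F] = ∂F/∂x + (∂F/∂y)·y' = 0, solve for y':
  (∂F/∂y)·y' = -∂F/∂x
  dy/dx = -(∂F/∂x)/(∂F/∂y) = -(2x - 4)/(2y - 4) = (2 - x)/(y - 2)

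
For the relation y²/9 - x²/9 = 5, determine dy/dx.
Differentiate both sides with respect to x, treating y as y(x). By the chain rule, any term containing y contributes a factor of y' = dy/dx when we differentiate it.

Move every term to one side and write the relation as F(x, y) = 0. Term by term,
  d/dx[-x^2/9] = -2x/9
  d/dx[y^2/9] = 2y·y'/9
  d/dx[-5] = 0

The pieces without y' make up ∂F/∂x and the coefficient of y' is ∂F/∂y:
  ∂F/∂x = -2x/9,
  ∂F/∂y = 2y/9.

Since d/dx[F] = ∂F/∂x + (∂F/∂y)·y' = 0, solve for y':
  (∂F/∂y)·y' = -∂F/∂x
  dy/dx = -(∂F/∂x)/(∂F/∂y) = -(-2x/9)/(2y/9) = x/y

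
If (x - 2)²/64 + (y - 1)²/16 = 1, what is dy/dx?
Differentiate both sides with respect to x, treating y as y(x). By the chain rule, any term containing y contributes a factor of y' = dy/dx when we differentiate it.

Move every term to one side and write the relation as F(x, y) = 0. Term by term,
  d/dx[(x - 2)^2/64] = x/32 - 1/16
  d/dx[(y - 1)^2/16] = y'(y - 1)/8
  d/dx[-1] = 0

The pieces without y' make up ∂F/∂x and the coefficient of y' is ∂F/∂y:
  ∂F/∂x = x/32 - 1/16,
  ∂F/∂y = y/8 - 1/8.

Since d/dx[F] = ∂F/∂x + (∂F/∂y)·y' = 0, solve for y':
  (∂F/∂y)·y' = -∂F/∂x
  dy/dx = -(∂F/∂x)/(∂F/∂y) = -(x/32 - 1/16)/(y/8 - 1/8)
        = -((x - 2)/32)/((y - 1)/8) = (2 - x)/(4(y - 1))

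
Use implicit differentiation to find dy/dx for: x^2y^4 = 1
Differentiate the relation implicitly: treat y = y(x) and apply the chain rule, so every y-derivative picks up a y' = dy/dx factor.

With everything moved to the left-hand side, differentiate term by term:
  d/dx[x^2y^4] = 4x^2y^3·y' + 2xy^4
  d/dx[-1] = 0

Separating the contributions that come from x directly and those that come through y:
  without y':      2xy^4
  multiplying y':  4x^2y^3

so (2xy^4) + (4x^2y^3)·y' = 0, and therefore
  dy/dx = -(2xy^4)/(4x^2y^3) = -y/(2x)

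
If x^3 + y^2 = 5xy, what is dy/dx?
Take d/dx of both sides. Since y is implicitly a function of x, the chain rule attaches a y' = dy/dx factor whenever we differentiate through y.

Set F(x, y) = (left side) − (right side), so the curve is F = 0. Differentiating each term of F:
  d/dx[x^3] = 3x^2
  d/dx[-5xy] = -5x·y' - 5y
  d/dx[y^2] = 2y·y'

Collecting, the y'-free part is the partial derivative in x and the y' coefficient is the partial derivative in y:
  ∂F/∂x = 3x^2 - 5y
  ∂F/∂y = -5x + 2y

so d/dx[F(x, y(x))] = ∂F/∂x + (∂F/∂y)·y' = 0. Rearranging,
  dy/dx = -(∂F/∂x)/(∂F/∂y) = -(3x^2 - 5y)/(-5x + 2y) = (3x^2 - 5y)/(5x - 2y)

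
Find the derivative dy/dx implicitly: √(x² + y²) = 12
Take d/dx of both sides. Since y is implicitly a function of x, the chain rule attaches a y' = dy/dx factor whenever we differentiate through y.

Set F(x, y) = (left side) − (right side), so the curve is F = 0. Differentiating each term of F:
  d/dx[√(x^2 + y^2)] = (x + y·y')/√(x^2 + y^2)
  d/dx[-12] = 0

Collecting, the y'-free part is the partial derivative in x and the y' coefficient is the partial derivative in y:
  ∂F/∂x = x/√(x^2 + y^2)
  ∂F/∂y = y/√(x^2 + y^2)

so d/dx[F(x, y(x))] = ∂F/∂x + (∂F/∂y)·y' = 0. Rearranging,
  dy/dx = -(∂F/∂x)/(∂F/∂y) = -(x/√(x^2 + y^2))/(y/√(x^2 + y^2)) = -x/y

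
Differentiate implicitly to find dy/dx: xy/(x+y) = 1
Apply d/dx to both sides, remembering that y depends on x. Each occurrence of y therefore brings in a y' = dy/dx via the chain rule.

With F(x, y) equal to the left-hand side minus the right, differentiate F term by term:
  d/dx[xy/(x + y)] = xy(-y' - 1)/(x + y)^2 + x·y'/(x + y) + y/(x + y)
  d/dx[-1] = 0
Adding these up, d/dx[F] = 0 becomes
  (-xy/(x + y)^2 + y/(x + y)) + (-xy/(x + y)^2 + x/(x + y))·y' = 0,
so isolating y',
  dy/dx = -(-xy/(x + y)^2 + y/(x + y))/(-xy/(x + y)^2 + x/(x + y))
        = -(y^2/(x + y)^2)/(x^2/(x + y)^2) = -y^2/x^2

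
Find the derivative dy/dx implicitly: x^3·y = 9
Differentiate the relation implicitly: treat y = y(x) and apply the chain rule, so every y-derivative picks up a y' = dy/dx factor.

With everything moved to the left-hand side, differentiate term by term:
  d/dx[x^3y] = x^3·y' + 3x^2y
  d/dx[-9] = 0

Separating the contributions that come from x directly and those that come through y:
  without y':      3x^2y
  multiplying y':  x^3

so (3x^2y) + (x^3)·y' = 0, and therefore
  dy/dx = -(3x^2y)/(x^3) = -3y/x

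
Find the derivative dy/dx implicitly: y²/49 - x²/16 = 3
Take d/dx of both sides. Since y is implicitly a function of x, the chain rule attaches a y' = dy/dx factor whenever we differentiate through y.

Set F(x, y) = (left side) − (right side), so the curve is F = 0. Differentiating each term of F:
  d/dx[-x^2/16] = -x/8
  d/dx[y^2/49] = 2y·y'/49
  d/dx[-3] = 0

Collecting, the y'-free part is the partial derivative in x and the y' coefficient is the partial derivative in y:
  ∂F/∂x = -x/8
  ∂F/∂y = 2y/49

so d/dx[F(x, y(x))] = ∂F/∂x + (∂F/∂y)·y' = 0. Rearranging,
  dy/dx = -(∂F/∂x)/(∂F/∂y) = -(-x/8)/(2y/49) = 49x/(16y)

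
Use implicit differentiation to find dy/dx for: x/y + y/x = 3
Take d/dx of both sides. Since y is implicitly a function of x, the chain rule attaches a y' = dy/dx factor whenever we differentiate through y.

Set F(x, y) = (left side) − (right side), so the curve is F = 0. Differentiating each term of F:
  d/dx[x/y] = -x·y'/y^2 + 1/y
  d/dx[y/x] = y'/x - y/x^2
  d/dx[-3] = 0

Collecting, the y'-free part is the partial derivative in x and the y' coefficient is the partial derivative in y:
  ∂F/∂x = 1/y - y/x^2
  ∂F/∂y = -x/y^2 + 1/x

so d/dx[F(x, y(x))] = ∂F/∂x + (∂F/∂y)·y' = 0. Rearranging,
  dy/dx = -(∂F/∂x)/(∂F/∂y) = -(1/y - y/x^2)/(-x/y^2 + 1/x)
        = -((x - y)(x + y)/(x^2y))/(-(x - y)(x + y)/(xy^2)) = y/x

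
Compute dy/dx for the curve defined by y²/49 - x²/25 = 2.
Differentiate the relation implicitly: treat y = y(x) and apply the chain rule, so every y-derivative picks up a y' = dy/dx factor.

With everything moved to the left-hand side, differentiate term by term:
  d/dx[-x^2/25] = -2x/25
  d/dx[y^2/49] = 2y·y'/49
  d/dx[-2] = 0

Separating the contributions that come from x directly and those that come through y:
  without y':      -2x/25
  multiplying y':  2y/49

so (-2x/25) + (2y/49)·y' = 0, and therefore
  dy/dx = -(-2x/25)/(2y/49) = 49x/(25y)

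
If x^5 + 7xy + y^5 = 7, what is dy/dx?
Differentiate the relation implicitly: treat y = y(x) and apply the chain rule, so every y-derivative picks up a y' = dy/dx factor.

With everything moved to the left-hand side, differentiate term by term:
  d/dx[x^5] = 5x^4
  d/dx[7xy] = 7x·y' + 7y
  d/dx[y^5] = 5y^4·y'
  d/dx[-7] = 0

Separating the contributions that come from x directly and those that come through y:
  without y':      5x^4 + 7y
  multiplying y':  7x + 5y^4

so (5x^4 + 7y) + (7x + 5y^4)·y' = 0, and therefore
  dy/dx = -(5x^4 + 7y)/(7x + 5y^4) = (-5x^4 - 7y)/(7x + 5y^4)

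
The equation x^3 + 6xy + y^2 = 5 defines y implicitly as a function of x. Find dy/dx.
Apply d/dx to both sides, remembering that y depends on x. Each occurrence of y therefore brings in a y' = dy/dx via the chain rule.

With F(x, y) equal to the left-hand side minus the right, differentiate F term by term:
  d/dx[x^3] = 3x^2
  d/dx[6xy] = 6x·y' + 6y
  d/dx[y^2] = 2y·y'
  d/dx[-5] = 0
Adding these up, d/dx[F] = 0 becomes
  (3x^2 + 6y) + (6x + 2y)·y' = 0,
so isolating y',
  dy/dx = -(3x^2 + 6y)/(6x + 2y) = 3(-x^2 - 2y)/(2(3x + y))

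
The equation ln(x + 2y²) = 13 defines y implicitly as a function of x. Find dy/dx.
Take d/dx of both sides. Since y is implicitly a function of x, the chain rule attaches a y' = dy/dx factor whenever we differentiate through y.

Set F(x, y) = (left side) − (right side), so the curve is F = 0. Differentiating each term of F:
  d/dx[ln(x + 2y^2)] = (4y·y' + 1)/(x + 2y^2)
  d/dx[-13] = 0

Collecting, the y'-free part is the partial derivative in x and the y' coefficient is the partial derivative in y:
  ∂F/∂x = 1/(x + 2y^2)
  ∂F/∂y = 4y/(x + 2y^2)

so d/dx[F(x, y(x))] = ∂F/∂x + (∂F/∂y)·y' = 0. Rearranging,
  dy/dx = -(∂F/∂x)/(∂F/∂y) = -(1/(x + 2y^2))/(4y/(x + 2y^2)) = -1/(4y)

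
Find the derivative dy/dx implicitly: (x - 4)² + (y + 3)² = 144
Differentiate both sides with respect to x, treating y as y(x). By the chain rule, any term containing y contributes a factor of y' = dy/dx when we differentiate it.

Move every term to one side and write the relation as F(x, y) = 0. Term by term,
  d/dx[(x - 4)^2] = 2x - 8
  d/dx[(y + 3)^2] = 2·y'(y + 3)
  d/dx[-144] = 0

The pieces without y' make up ∂F/∂x and the coefficient of y' is ∂F/∂y:
  ∂F/∂x = 2x - 8,
  ∂F/∂y = 2y + 6.

Since d/dx[F] = ∂F/∂x + (∂F/∂y)·y' = 0, solve for y':
  (∂F/∂y)·y' = -∂F/∂x
  dy/dx = -(∂F/∂x)/(∂F/∂y) = -(2x - 8)/(2y + 6) = (4 - x)/(y + 3)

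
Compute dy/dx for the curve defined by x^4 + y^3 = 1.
Apply d/dx to both sides, remembering that y depends on x. Each occurrence of y therefore brings in a y' = dy/dx via the chain rule.

With F(x, y) equal to the left-hand side minus the right, differentiate F term by term:
  d/dx[x^4] = 4x^3
  d/dx[y^3] = 3y^2·y'
  d/dx[-1] = 0
Adding these up, d/dx[F] = 0 becomes
  (4x^3) + (3y^2)·y' = 0,
so isolating y',
  dy/dx = -(4x^3)/(3y^2) = -4x^3/(3y^2)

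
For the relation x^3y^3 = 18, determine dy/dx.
Differentiate the relation implicitly: treat y = y(x) and apply the chain rule, so every y-derivative picks up a y' = dy/dx factor.

With everything moved to the left-hand side, differentiate term by term:
  d/dx[x^3y^3] = 3x^3y^2·y' + 3x^2y^3
  d/dx[-18] = 0

Separating the contributions that come from x directly and those that come through y:
  without y':      3x^2y^3
  multiplying y':  3x^3y^2

so (3x^2y^3) + (3x^3y^2)·y' = 0, and therefore
  dy/dx = -(3x^2y^3)/(3x^3y^2) = -y/x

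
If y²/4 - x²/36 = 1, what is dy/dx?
Differentiate both sides with respect to x, treating y as y(x). By the chain rule, any term containing y contributes a factor of y' = dy/dx when we differentiate it.

Move every term to one side and write the relation as F(x, y) = 0. Term by term,
  d/dx[-x^2/36] = -x/18
  d/dx[y^2/4] = y·y'/2
  d/dx[-1] = 0

The pieces without y' make up ∂F/∂x and the coefficient of y' is ∂F/∂y:
  ∂F/∂x = -x/18,
  ∂F/∂y = y/2.

Since d/dx[F] = ∂F/∂x + (∂F/∂y)·y' = 0, solve for y':
  (∂F/∂y)·y' = -∂F/∂x
  dy/dx = -(∂F/∂x)/(∂F/∂y) = -(-x/18)/(y/2) = x/(9y)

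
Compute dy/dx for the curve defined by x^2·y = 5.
Differentiate both sides with respect to x, treating y as y(x). By the chain rule, any term containing y contributes a factor of y' = dy/dx when we differentiate it.

Move every term to one side and write the relation as F(x, y) = 0. Term by term,
  d/dx[x^2y] = x^2·y' + 2xy
  d/dx[-5] = 0

The pieces without y' make up ∂F/∂x and the coefficient of y' is ∂F/∂y:
  ∂F/∂x = 2xy,
  ∂F/∂y = x^2.

Since d/dx[F] = ∂F/∂x + (∂F/∂y)·y' = 0, solve for y':
  (∂F/∂y)·y' = -∂F/∂x
  dy/dx = -(∂F/∂x)/(∂F/∂y) = -(2xy)/(x^2) = -2y/x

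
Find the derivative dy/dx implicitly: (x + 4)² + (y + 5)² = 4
Apply d/dx to both sides, remembering that y depends on x. Each occurrence of y therefore brings in a y' = dy/dx via the chain rule.

With F(x, y) equal to the left-hand side minus the right, differentiate F term by term:
  d/dx[(x + 4)^2] = 2x + 8
  d/dx[(y + 5)^2] = 2·y'(y + 5)
  d/dx[-4] = 0
Adding these up, d/dx[F] = 0 becomes
  (2x + 8) + (2y + 10)·y' = 0,
so isolating y',
  dy/dx = -(2x + 8)/(2y + 10) = (-x - 4)/(y + 5)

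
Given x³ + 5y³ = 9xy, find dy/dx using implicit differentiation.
Differentiate both sides with respect to x, treating y as y(x). By the chain rule, any term containing y contributes a factor of y' = dy/dx when we differentiate it.

Move every term to one side and write the relation as F(x, y) = 0. Term by term,
  d/dx[x^3] = 3x^2
  d/dx[-9xy] = -9x·y' - 9y
  d/dx[5y^3] = 15y^2·y'

The pieces without y' make up ∂F/∂x and the coefficient of y' is ∂F/∂y:
  ∂F/∂x = 3x^2 - 9y,
  ∂F/∂y = -9x + 15y^2.

Since d/dx[F] = ∂F/∂x + (∂F/∂y)·y' = 0, solve for y':
  (∂F/∂y)·y' = -∂F/∂x
  dy/dx = -(∂F/∂x)/(∂F/∂y) = -(3x^2 - 9y)/(-9x + 15y^2) = (x^2 - 3y)/(3x - 5y^2)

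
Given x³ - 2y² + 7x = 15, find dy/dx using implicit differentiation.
Apply d/dx to both sides, remembering that y depends on x. Each occurrence of y therefore brings in a y' = dy/dx via the chain rule.

With F(x, y) equal to the left-hand side minus the right, differentiate F term by term:
  d/dx[x^3] = 3x^2
  d/dx[7x] = 7
  d/dx[-2y^2] = -4y·y'
  d/dx[-15] = 0
Adding these up, d/dx[F] = 0 becomes
  (3x^2 + 7) + (-4y)·y' = 0,
so isolating y',
  dy/dx = -(3x^2 + 7)/(-4y) = (3x^2 + 7)/(4y)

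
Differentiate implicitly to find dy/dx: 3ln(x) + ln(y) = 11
Take d/dx of both sides. Since y is implicitly a function of x, the chain rule attaches a y' = dy/dx factor whenever we differentiate through y.

Set F(x, y) = (left side) − (right side), so the curve is F = 0. Differentiating each term of F:
  d/dx[3ln(x)] = 3/x
  d/dx[ln(y)] = y'/y
  d/dx[-11] = 0

Collecting, the y'-free part is the partial derivative in x and the y' coefficient is the partial derivative in y:
  ∂F/∂x = 3/x
  ∂F/∂y = 1/y

so d/dx[F(x, y(x))] = ∂F/∂x + (∂F/∂y)·y' = 0. Rearranging,
  dy/dx = -(∂F/∂x)/(∂F/∂y) = -(3/x)/(1/y) = -3y/x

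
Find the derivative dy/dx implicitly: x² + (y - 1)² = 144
Take d/dx of both sides. Since y is implicitly a function of x, the chain rule attaches a y' = dy/dx factor whenever we differentiate through y.

Set F(x, y) = (left side) − (right side), so the curve is F = 0. Differentiating each term of F:
  d/dx[x^2] = 2x
  d/dx[(y - 1)^2] = 2·y'(y - 1)
  d/dx[-144] = 0

Collecting, the y'-free part is the partial derivative in x and the y' coefficient is the partial derivative in y:
  ∂F/∂x = 2x
  ∂F/∂y = 2y - 2

so d/dx[F(x, y(x))] = ∂F/∂x + (∂F/∂y)·y' = 0. Rearranging,
  dy/dx = -(∂F/∂x)/(∂F/∂y) = -(2x)/(2y - 2) = -x/(y - 1)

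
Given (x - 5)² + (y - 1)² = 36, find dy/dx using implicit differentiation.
Take d/dx of both sides. Since y is implicitly a function of x, the chain rule attaches a y' = dy/dx factor whenever we differentiate through y.

Set F(x, y) = (left side) − (right side), so the curve is F = 0. Differentiating each term of F:
  d/dx[(x - 5)^2] = 2x - 10
  d/dx[(y - 1)^2] = 2·y'(y - 1)
  d/dx[-36] = 0

Collecting, the y'-free part is the partial derivative in x and the y' coefficient is the partial derivative in y:
  ∂F/∂x = 2x - 10
  ∂F/∂y = 2y - 2

so d/dx[F(x, y(x))] = ∂F/∂x + (∂F/∂y)·y' = 0. Rearranging,
  dy/dx = -(∂F/∂x)/(∂F/∂y) = -(2x - 10)/(2y - 2) = (5 - x)/(y - 1)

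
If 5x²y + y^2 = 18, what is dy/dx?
Take d/dx of both sides. Since y is implicitly a function of x, the chain rule attaches a y' = dy/dx factor whenever we differentiate through y.

Set F(x, y) = (left side) − (right side), so the curve is F = 0. Differentiating each term of F:
  d/dx[5x^2y] = 5x^2·y' + 10xy
  d/dx[y^2] = 2y·y'
  d/dx[-18] = 0

Collecting, the y'-free part is the partial derivative in x and the y' coefficient is the partial derivative in y:
  ∂F/∂x = 10xy
  ∂F/∂y = 5x^2 + 2y

so d/dx[F(x, y(x))] = ∂F/∂x + (∂F/∂y)·y' = 0. Rearranging,
  dy/dx = -(∂F/∂x)/(∂F/∂y) = -(10xy)/(5x^2 + 2y) = -10xy/(5x^2 + 2y)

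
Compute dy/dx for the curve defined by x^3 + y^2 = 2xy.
Take d/dx of both sides. Since y is implicitly a function of x, the chain rule attaches a y' = dy/dx factor whenever we differentiate through y.

Set F(x, y) = (left side) − (right side), so the curve is F = 0. Differentiating each term of F:
  d/dx[x^3] = 3x^2
  d/dx[-2xy] = -2x·y' - 2y
  d/dx[y^2] = 2y·y'

Collecting, the y'-free part is the partial derivative in x and the y' coefficient is the partial derivative in y:
  ∂F/∂x = 3x^2 - 2y
  ∂F/∂y = -2x + 2y

so d/dx[F(x, y(x))] = ∂F/∂x + (∂F/∂y)·y' = 0. Rearranging,
  dy/dx = -(∂F/∂x)/(∂F/∂y) = -(3x^2 - 2y)/(-2x + 2y) = (3x^2/2 - y)/(x - y)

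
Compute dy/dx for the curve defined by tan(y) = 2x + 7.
Differentiate both sides with respect to x, treating y as y(x). By the chain rule, any term containing y contributes a factor of y' = dy/dx when we differentiate it.

Move every term to one side and write the relation as F(x, y) = 0. Term by term,
  d/dx[-2x] = -2
  d/dx[tan(y)] = y'(tan(y)^2 + 1)
  d/dx[-7] = 0

The pieces without y' make up ∂F/∂x and the coefficient of y' is ∂F/∂y:
  ∂F/∂x = -2,
  ∂F/∂y = tan(y)^2 + 1.

Since d/dx[F] = ∂F/∂x + (∂F/∂y)·y' = 0, solve for y':
  (∂F/∂y)·y' = -∂F/∂x
  dy/dx = -(∂F/∂x)/(∂F/∂y) = -(-2)/(tan(y)^2 + 1) = 2cos(y)^2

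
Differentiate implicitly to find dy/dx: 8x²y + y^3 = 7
Differentiate both sides with respect to x, treating y as y(x). By the chain rule, any term containing y contributes a factor of y' = dy/dx when we differentiate it.

Move every term to one side and write the relation as F(x, y) = 0. Term by term,
  d/dx[8x^2y] = 8x^2·y' + 16xy
  d/dx[y^3] = 3y^2·y'
  d/dx[-7] = 0

The pieces without y' make up ∂F/∂x and the coefficient of y' is ∂F/∂y:
  ∂F/∂x = 16xy,
  ∂F/∂y = 8x^2 + 3y^2.

Since d/dx[F] = ∂F/∂x + (∂F/∂y)·y' = 0, solve for y':
  (∂F/∂y)·y' = -∂F/∂x
  dy/dx = -(∂F/∂x)/(∂F/∂y) = -(16xy)/(8x^2 + 3y^2) = -16xy/(8x^2 + 3y^2)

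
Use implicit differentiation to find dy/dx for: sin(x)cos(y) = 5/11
Apply d/dx to both sides, remembering that y depends on x. Each occurrence of y therefore brings in a y' = dy/dx via the chain rule.

With F(x, y) equal to the left-hand side minus the right, differentiate F term by term:
  d/dx[sin(x)·cos(y)] = -y'·sin(x)·sin(y) + cos(x)·cos(y)
  d/dx[-5/11] = 0
Adding these up, d/dx[F] = 0 becomes
  (cos(x)·cos(y)) + (-sin(x)·sin(y))·y' = 0,
so isolating y',
  dy/dx = -(cos(x)·cos(y))/(-sin(x)·sin(y)) = 1/(tan(x)·tan(y))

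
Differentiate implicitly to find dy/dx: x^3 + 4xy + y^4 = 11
Differentiate the relation implicitly: treat y = y(x) and apply the chain rule, so every y-derivative picks up a y' = dy/dx factor.

With everything moved to the left-hand side, differentiate term by term:
  d/dx[x^3] = 3x^2
  d/dx[4xy] = 4x·y' + 4y
  d/dx[y^4] = 4y^3·y'
  d/dx[-11] = 0

Separating the contributions that come from x directly and those that come through y:
  without y':      3x^2 + 4y
  multiplying y':  4x + 4y^3

so (3x^2 + 4y) + (4x + 4y^3)·y' = 0, and therefore
  dy/dx = -(3x^2 + 4y)/(4x + 4y^3) = (-3x^2/4 - y)/(x + y^3)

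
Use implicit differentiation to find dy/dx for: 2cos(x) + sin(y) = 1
Differentiate the relation implicitly: treat y = y(x) and apply the chain rule, so every y-derivative picks up a y' = dy/dx factor.

With everything moved to the left-hand side, differentiate term by term:
  d/dx[sin(y)] = y'·cos(y)
  d/dx[2cos(x)] = -2sin(x)
  d/dx[-1] = 0

Separating the contributions that come from x directly and those that come through y:
  without y':      -2sin(x)
  multiplying y':  cos(y)

so (-2sin(x)) + (cos(y))·y' = 0, and therefore
  dy/dx = -(-2sin(x))/(cos(y)) = 2sin(x)/cos(y)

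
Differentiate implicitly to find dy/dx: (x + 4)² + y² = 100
Differentiate both sides with respect to x, treating y as y(x). By the chain rule, any term containing y contributes a factor of y' = dy/dx when we differentiate it.

Move every term to one side and write the relation as F(x, y) = 0. Term by term,
  d/dx[y^2] = 2y·y'
  d/dx[(x + 4)^2] = 2x + 8
  d/dx[-100] = 0

The pieces without y' make up ∂F/∂x and the coefficient of y' is ∂F/∂y:
  ∂F/∂x = 2x + 8,
  ∂F/∂y = 2y.

Since d/dx[F] = ∂F/∂x + (∂F/∂y)·y' = 0, solve for y':
  (∂F/∂y)·y' = -∂F/∂x
  dy/dx = -(∂F/∂x)/(∂F/∂y) = -(2x + 8)/(2y) = (-x - 4)/y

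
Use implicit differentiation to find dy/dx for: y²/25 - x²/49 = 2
Differentiate the relation implicitly: treat y = y(x) and apply the chain rule, so every y-derivative picks up a y' = dy/dx factor.

With everything moved to the left-hand side, differentiate term by term:
  d/dx[-x^2/49] = -2x/49
  d/dx[y^2/25] = 2y·y'/25
  d/dx[-2] = 0

Separating the contributions that come from x directly and those that come through y:
  without y':      -2x/49
  multiplying y':  2y/25

so (-2x/49) + (2y/25)·y' = 0, and therefore
  dy/dx = -(-2x/49)/(2y/25) = 25x/(49y)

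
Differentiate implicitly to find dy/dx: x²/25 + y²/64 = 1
Differentiate the relation implicitly: treat y = y(x) and apply the chain rule, so every y-derivative picks up a y' = dy/dx factor.

With everything moved to the left-hand side, differentiate term by term:
  d/dx[x^2/25] = 2x/25
  d/dx[y^2/64] = y·y'/32
  d/dx[-1] = 0

Separating the contributions that come from x directly and those that come through y:
  without y':      2x/25
  multiplying y':  y/32

so (2x/25) + (y/32)·y' = 0, and therefore
  dy/dx = -(2x/25)/(y/32) = -64x/(25y)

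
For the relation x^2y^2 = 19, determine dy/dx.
Differentiate both sides with respect to x, treating y as y(x). By the chain rule, any term containing y contributes a factor of y' = dy/dx when we differentiate it.

Move every term to one side and write the relation as F(x, y) = 0. Term by term,
  d/dx[x^2y^2] = 2x^2y·y' + 2xy^2
  d/dx[-19] = 0

The pieces without y' make up ∂F/∂x and the coefficient of y' is ∂F/∂y:
  ∂F/∂x = 2xy^2,
  ∂F/∂y = 2x^2y.

Since d/dx[F] = ∂F/∂x + (∂F/∂y)·y' = 0, solve for y':
  (∂F/∂y)·y' = -∂F/∂x
  dy/dx = -(∂F/∂x)/(∂F/∂y) = -(2xy^2)/(2x^2y) = -y/x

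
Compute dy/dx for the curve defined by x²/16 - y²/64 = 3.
Differentiate the relation implicitly: treat y = y(x) and apply the chain rule, so every y-derivative picks up a y' = dy/dx factor.

With everything moved to the left-hand side, differentiate term by term:
  d/dx[x^2/16] = x/8
  d/dx[-y^2/64] = -y·y'/32
  d/dx[-3] = 0

Separating the contributions that come from x directly and those that come through y:
  without y':      x/8
  multiplying y':  -y/32

so (x/8) + (-y/32)·y' = 0, and therefore
  dy/dx = -(x/8)/(-y/32) = 4x/y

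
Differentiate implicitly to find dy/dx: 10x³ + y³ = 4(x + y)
Differentiate both sides with respect to x, treating y as y(x). By the chain rule, any term containing y contributes a factor of y' = dy/dx when we differentiate it.

Move every term to one side and write the relation as F(x, y) = 0. Term by term,
  d/dx[10x^3] = 30x^2
  d/dx[-4x] = -4
  d/dx[y^3] = 3y^2·y'
  d/dx[-4y] = -4·y'

The pieces without y' make up ∂F/∂x and the coefficient of y' is ∂F/∂y:
  ∂F/∂x = 30x^2 - 4,
  ∂F/∂y = 3y^2 - 4.

Since d/dx[F] = ∂F/∂x + (∂F/∂y)·y' = 0, solve for y':
  (∂F/∂y)·y' = -∂F/∂x
  dy/dx = -(∂F/∂x)/(∂F/∂y) = -(30x^2 - 4)/(3y^2 - 4) = 2(2 - 15x^2)/(3y^2 - 4)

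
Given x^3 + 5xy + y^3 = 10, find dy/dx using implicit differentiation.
Apply d/dx to both sides, remembering that y depends on x. Each occurrence of y therefore brings in a y' = dy/dx via the chain rule.

With F(x, y) equal to the left-hand side minus the right, differentiate F term by term:
  d/dx[x^3] = 3x^2
  d/dx[5xy] = 5x·y' + 5y
  d/dx[y^3] = 3y^2·y'
  d/dx[-10] = 0
Adding these up, d/dx[F] = 0 becomes
  (3x^2 + 5y) + (5x + 3y^2)·y' = 0,
so isolating y',
  dy/dx = -(3x^2 + 5y)/(5x + 3y^2) = (-3x^2 - 5y)/(5x + 3y^2)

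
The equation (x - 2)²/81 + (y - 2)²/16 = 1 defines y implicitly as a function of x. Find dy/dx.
Differentiate both sides with respect to x, treating y as y(x). By the chain rule, any term containing y contributes a factor of y' = dy/dx when we differentiate it.

Move every term to one side and write the relation as F(x, y) = 0. Term by term,
  d/dx[(x - 2)^2/81] = 2x/81 - 4/81
  d/dx[(y - 2)^2/16] = y'(y - 2)/8
  d/dx[-1] = 0

The pieces without y' make up ∂F/∂x and the coefficient of y' is ∂F/∂y:
  ∂F/∂x = 2x/81 - 4/81,
  ∂F/∂y = y/8 - 1/4.

Since d/dx[F] = ∂F/∂x + (∂F/∂y)·y' = 0, solve for y':
  (∂F/∂y)·y' = -∂F/∂x
  dy/dx = -(∂F/∂x)/(∂F/∂y) = -(2x/81 - 4/81)/(y/8 - 1/4)
        = -(2(x - 2)/81)/((y - 2)/8) = 16(2 - x)/(81(y - 2))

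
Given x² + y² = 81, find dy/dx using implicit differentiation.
Apply d/dx to both sides, remembering that y depends on x. Each occurrence of y therefore brings in a y' = dy/dx via the chain rule.

With F(x, y) equal to the left-hand side minus the right, differentiate F term by term:
  d/dx[x^2] = 2x
  d/dx[y^2] = 2y·y'
  d/dx[-81] = 0
Adding these up, d/dx[F] = 0 becomes
  (2x) + (2y)·y' = 0,
so isolating y',
  dy/dx = -(2x)/(2y) = -x/y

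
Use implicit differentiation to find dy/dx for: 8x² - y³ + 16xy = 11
Differentiate both sides with respect to x, treating y as y(x). By the chain rule, any term containing y contributes a factor of y' = dy/dx when we differentiate it.

Move every term to one side and write the relation as F(x, y) = 0. Term by term,
  d/dx[8x^2] = 16x
  d/dx[16xy] = 16x·y' + 16y
  d/dx[-y^3] = -3y^2·y'
  d/dx[-11] = 0

The pieces without y' make up ∂F/∂x and the coefficient of y' is ∂F/∂y:
  ∂F/∂x = 16x + 16y,
  ∂F/∂y = 16x - 3y^2.

Since d/dx[F] = ∂F/∂x + (∂F/∂y)·y' = 0, solve for y':
  (∂F/∂y)·y' = -∂F/∂x
  dy/dx = -(∂F/∂x)/(∂F/∂y) = -(16x + 16y)/(16x - 3y^2) = 16(-x - y)/(16x - 3y^2)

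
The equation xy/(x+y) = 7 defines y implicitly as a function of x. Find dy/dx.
Differentiate both sides with respect to x, treating y as y(x). By the chain rule, any term containing y contributes a factor of y' = dy/dx when we differentiate it.

Move every term to one side and write the relation as F(x, y) = 0. Term by term,
  d/dx[xy/(x + y)] = xy(-y' - 1)/(x + y)^2 + x·y'/(x + y) + y/(x + y)
  d/dx[-7] = 0

The pieces without y' make up ∂F/∂x and the coefficient of y' is ∂F/∂y:
  ∂F/∂x = -xy/(x + y)^2 + y/(x + y),
  ∂F/∂y = -xy/(x + y)^2 + x/(x + y).

Since d/dx[F] = ∂F/∂x + (∂F/∂y)·y' = 0, solve for y':
  (∂F/∂y)·y' = -∂F/∂x
  dy/dx = -(∂F/∂x)/(∂F/∂y) = -(-xy/(x + y)^2 + y/(x + y))/(-xy/(x + y)^2 + x/(x + y))
        = -(y^2/(x + y)^2)/(x^2/(x + y)^2) = -y^2/x^2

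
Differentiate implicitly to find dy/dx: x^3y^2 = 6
Take d/dx of both sides. Since y is implicitly a function of x, the chain rule attaches a y' = dy/dx factor whenever we differentiate through y.

Set F(x, y) = (left side) − (right side), so the curve is F = 0. Differentiating each term of F:
  d/dx[x^3y^2] = 2x^3y·y' + 3x^2y^2
  d/dx[-6] = 0

Collecting, the y'-free part is the partial derivative in x and the y' coefficient is the partial derivative in y:
  ∂F/∂x = 3x^2y^2
  ∂F/∂y = 2x^3y

so d/dx[F(x, y(x))] = ∂F/∂x + (∂F/∂y)·y' = 0. Rearranging,
  dy/dx = -(∂F/∂x)/(∂F/∂y) = -(3x^2y^2)/(2x^3y) = -3y/(2x)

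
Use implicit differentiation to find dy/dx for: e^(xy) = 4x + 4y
Differentiate both sides with respect to x, treating y as y(x). By the chain rule, any term containing y contributes a factor of y' = dy/dx when we differentiate it.

Move every term to one side and write the relation as F(x, y) = 0. Term by term,
  d/dx[-4x] = -4
  d/dx[-4y] = -4·y'
  d/dx[e^(xy)] = (x·y' + y)·e^(xy)

The pieces without y' make up ∂F/∂x and the coefficient of y' is ∂F/∂y:
  ∂F/∂x = y·e^(xy) - 4,
  ∂F/∂y = x·e^(xy) - 4.

Since d/dx[F] = ∂F/∂x + (∂F/∂y)·y' = 0, solve for y':
  (∂F/∂y)·y' = -∂F/∂x
  dy/dx = -(∂F/∂x)/(∂F/∂y) = -(y·e^(xy) - 4)/(x·e^(xy) - 4) = (-y·e^(xy) + 4)/(x·e^(xy) - 4)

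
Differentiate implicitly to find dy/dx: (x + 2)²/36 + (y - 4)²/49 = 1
Differentiate the relation implicitly: treat y = y(x) and apply the chain rule, so every y-derivative picks up a y' = dy/dx factor.

With everything moved to the left-hand side, differentiate term by term:
  d/dx[(x + 2)^2/36] = x/18 + 1/9
  d/dx[(y - 4)^2/49] = 2·y'(y - 4)/49
  d/dx[-1] = 0

Separating the contributions that come from x directly and those that come through y:
  without y':      x/18 + 1/9
  multiplying y':  2y/49 - 8/49

so (x/18 + 1/9) + (2y/49 - 8/49)·y' = 0, and therefore
  dy/dx = -(x/18 + 1/9)/(2y/49 - 8/49)
        = -((x + 2)/18)/(2(y - 4)/49) = 49(-x - 2)/(36(y - 4))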